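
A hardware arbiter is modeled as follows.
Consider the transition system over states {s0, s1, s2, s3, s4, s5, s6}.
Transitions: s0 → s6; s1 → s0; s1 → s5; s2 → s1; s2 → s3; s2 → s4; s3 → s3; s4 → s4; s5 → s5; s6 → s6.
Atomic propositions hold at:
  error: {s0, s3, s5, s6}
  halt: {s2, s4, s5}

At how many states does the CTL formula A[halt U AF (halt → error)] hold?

5

Sat(halt → error) = {s0, s1, s3, s5, s6}
AF (halt → error): least fixpoint, start Z0 = {s0, s1, s3, s5, s6}, add states with every successor in Z. Already a fixed point.
Sat(AF (halt → error)) = {s0, s1, s3, s5, s6}
A[halt U AF (halt → error)]: least fixpoint, start Z0 = Sat(AF (halt → error)) = {s0, s1, s3, s5, s6}, add states in Sat(halt) with every successor in Z. Already a fixed point.
Sat(A[halt U AF (halt → error)]) = {s0, s1, s3, s5, s6}
|Sat(A[halt U AF (halt → error)])| = |{s0, s1, s3, s5, s6}| = 5.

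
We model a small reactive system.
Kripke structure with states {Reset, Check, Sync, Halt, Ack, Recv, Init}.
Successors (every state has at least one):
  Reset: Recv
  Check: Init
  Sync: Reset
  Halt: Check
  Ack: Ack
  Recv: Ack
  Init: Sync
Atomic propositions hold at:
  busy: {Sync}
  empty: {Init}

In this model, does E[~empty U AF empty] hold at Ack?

Sat(~empty) = {Reset, Check, Sync, Halt, Ack, Recv}
AF empty: least fixpoint, start Z0 = {Init}, add states with every successor in Z. Z1 = {Check, Init}; Z2 = {Check, Halt, Init}; fixed.
Sat(AF empty) = {Check, Halt, Init}
E[~empty U AF empty]: least fixpoint, start Z0 = Sat(AF empty) = {Check, Halt, Init}, add states in Sat(~empty) with some successor in Z. Already a fixed point.
Sat(E[~empty U AF empty]) = {Check, Halt, Init}
Ack ∉ Sat(E[~empty U AF empty]) = {Check, Halt, Init}, so the formula does not hold at Ack.

No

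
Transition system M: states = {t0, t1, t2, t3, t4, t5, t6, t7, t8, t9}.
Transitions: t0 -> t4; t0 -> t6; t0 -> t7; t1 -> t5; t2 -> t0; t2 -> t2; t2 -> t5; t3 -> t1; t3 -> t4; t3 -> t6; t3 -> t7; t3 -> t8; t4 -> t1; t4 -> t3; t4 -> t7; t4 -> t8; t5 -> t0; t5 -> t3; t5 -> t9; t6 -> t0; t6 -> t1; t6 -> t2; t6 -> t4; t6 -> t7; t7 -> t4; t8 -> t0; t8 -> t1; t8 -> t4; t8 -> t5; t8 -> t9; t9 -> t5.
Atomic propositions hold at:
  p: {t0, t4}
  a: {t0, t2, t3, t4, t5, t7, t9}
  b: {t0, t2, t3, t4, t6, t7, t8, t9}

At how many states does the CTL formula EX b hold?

Sat(EX b) = {s : some successor in {t0, t2, t3, t4, t6, t7, t8, t9}} = {t0, t2, t3, t4, t5, t6, t7, t8}
|Sat(EX b)| = |{t0, t2, t3, t4, t5, t6, t7, t8}| = 8.

8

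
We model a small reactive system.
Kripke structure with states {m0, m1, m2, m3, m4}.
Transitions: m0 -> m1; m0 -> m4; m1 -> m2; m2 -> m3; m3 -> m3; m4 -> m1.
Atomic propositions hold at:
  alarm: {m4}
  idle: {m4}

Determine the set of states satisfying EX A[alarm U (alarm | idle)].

Sat(alarm | idle) = {m4}
A[alarm U (alarm | idle)]: least fixpoint, start Z0 = Sat((alarm | idle)) = {m4}, add states in Sat(alarm) with every successor in Z. Already a fixed point.
Sat(A[alarm U (alarm | idle)]) = {m4}
Sat(EX A[alarm U (alarm | idle)]) = {s : some successor in {m4}} = {m0}

{m0}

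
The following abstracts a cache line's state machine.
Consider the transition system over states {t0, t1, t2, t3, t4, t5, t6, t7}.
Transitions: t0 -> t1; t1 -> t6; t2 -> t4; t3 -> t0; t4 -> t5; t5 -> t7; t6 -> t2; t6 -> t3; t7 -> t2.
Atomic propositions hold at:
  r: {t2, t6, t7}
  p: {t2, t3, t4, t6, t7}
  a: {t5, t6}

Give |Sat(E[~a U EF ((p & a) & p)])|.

4

Sat(~a) = {t0, t1, t2, t3, t4, t7}
Sat(p & a) = {t6}
Sat((p & a) & p) = {t6}
EF ((p & a) & p): least fixpoint, start Z0 = {t6}, add states with some successor in Z. Z1 = {t1, t6}; Z2 = {t0, t1, t6}; Z3 = {t0, t1, t3, t6}; fixed.
Sat(EF ((p & a) & p)) = {t0, t1, t3, t6}
E[~a U EF ((p & a) & p)]: least fixpoint, start Z0 = Sat(EF ((p & a) & p)) = {t0, t1, t3, t6}, add states in Sat(~a) with some successor in Z. Already a fixed point.
Sat(E[~a U EF ((p & a) & p)]) = {t0, t1, t3, t6}
|Sat(E[~a U EF ((p & a) & p)])| = |{t0, t1, t3, t6}| = 4.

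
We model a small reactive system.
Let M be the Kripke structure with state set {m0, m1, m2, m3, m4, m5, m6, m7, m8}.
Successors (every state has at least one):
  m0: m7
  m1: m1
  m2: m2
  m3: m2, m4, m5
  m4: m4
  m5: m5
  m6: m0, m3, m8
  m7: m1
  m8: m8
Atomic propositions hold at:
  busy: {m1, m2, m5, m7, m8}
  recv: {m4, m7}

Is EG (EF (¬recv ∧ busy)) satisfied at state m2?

Sat(¬recv) = {m0, m1, m2, m3, m5, m6, m8}
Sat(¬recv ∧ busy) = {m1, m2, m5, m8}
EF (¬recv ∧ busy): least fixpoint, start Z0 = {m1, m2, m5, m8}, add states with some successor in Z. Z1 = {m1, m2, m3, m5, m6, m7, m8}; Z2 = {m0, m1, m2, m3, m5, m6, m7, m8}; fixed.
Sat(EF (¬recv ∧ busy)) = {m0, m1, m2, m3, m5, m6, m7, m8}
EG (EF (¬recv ∧ busy)): greatest fixpoint, start Z0 = {m0, m1, m2, m3, m5, m6, m7, m8}, keep only states in Sat with some successor in Z. Already a fixed point.
Sat(EG (EF (¬recv ∧ busy))) = {m0, m1, m2, m3, m5, m6, m7, m8}
m2 ∈ Sat(EG (EF (¬recv ∧ busy))) = {m0, m1, m2, m3, m5, m6, m7, m8}, so the formula holds at m2.

Yes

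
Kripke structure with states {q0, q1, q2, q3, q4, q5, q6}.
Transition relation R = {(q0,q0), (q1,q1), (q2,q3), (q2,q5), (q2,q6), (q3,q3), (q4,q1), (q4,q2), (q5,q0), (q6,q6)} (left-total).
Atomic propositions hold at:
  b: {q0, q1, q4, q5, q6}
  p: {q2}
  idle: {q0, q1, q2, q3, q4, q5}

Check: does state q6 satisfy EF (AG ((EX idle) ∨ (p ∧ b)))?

Sat(EX idle) = {s : some successor in {q0, q1, q2, q3, q4, q5}} = {q0, q1, q2, q3, q4, q5}
Sat(p ∧ b) = ∅
Sat((EX idle) ∨ (p ∧ b)) = {q0, q1, q2, q3, q4, q5}
AG ((EX idle) ∨ (p ∧ b)): greatest fixpoint, start Z0 = {q0, q1, q2, q3, q4, q5}, keep only states in Sat with every successor in Z. Z1 = {q0, q1, q3, q4, q5}; Z2 = {q0, q1, q3, q5}; fixed.
Sat(AG ((EX idle) ∨ (p ∧ b))) = {q0, q1, q3, q5}
EF (AG ((EX idle) ∨ (p ∧ b))): least fixpoint, start Z0 = {q0, q1, q3, q5}, add states with some successor in Z. Z1 = {q0, q1, q2, q3, q4, q5}; fixed.
Sat(EF (AG ((EX idle) ∨ (p ∧ b)))) = {q0, q1, q2, q3, q4, q5}
q6 ∉ Sat(EF (AG ((EX idle) ∨ (p ∧ b)))) = {q0, q1, q2, q3, q4, q5}, so the formula does not hold at q6.

No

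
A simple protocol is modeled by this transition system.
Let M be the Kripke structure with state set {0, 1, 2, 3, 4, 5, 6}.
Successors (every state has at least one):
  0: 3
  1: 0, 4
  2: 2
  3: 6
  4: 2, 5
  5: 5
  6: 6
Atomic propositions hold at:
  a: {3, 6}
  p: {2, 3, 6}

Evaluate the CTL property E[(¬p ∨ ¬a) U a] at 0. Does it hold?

Sat(¬p) = {0, 1, 4, 5}
Sat(¬a) = {0, 1, 2, 4, 5}
Sat(¬p ∨ ¬a) = {0, 1, 2, 4, 5}
E[(¬p ∨ ¬a) U a]: least fixpoint, start Z0 = Sat(a) = {3, 6}, add states in Sat(¬p ∨ ¬a) with some successor in Z. Z1 = {0, 3, 6}; Z2 = {0, 1, 3, 6}; fixed.
Sat(E[(¬p ∨ ¬a) U a]) = {0, 1, 3, 6}
0 ∈ Sat(E[(¬p ∨ ¬a) U a]) = {0, 1, 3, 6}, so the formula holds at 0.

Yes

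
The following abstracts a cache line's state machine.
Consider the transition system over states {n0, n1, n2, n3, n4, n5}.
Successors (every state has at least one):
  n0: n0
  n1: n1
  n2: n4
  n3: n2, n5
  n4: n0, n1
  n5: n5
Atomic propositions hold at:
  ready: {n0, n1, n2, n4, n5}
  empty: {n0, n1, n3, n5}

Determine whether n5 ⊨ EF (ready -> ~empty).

Sat(~empty) = {n2, n4}
Sat(ready -> ~empty) = {n2, n3, n4}
EF (ready -> ~empty): least fixpoint, start Z0 = {n2, n3, n4}, add states with some successor in Z. Already a fixed point.
Sat(EF (ready -> ~empty)) = {n2, n3, n4}
n5 ∉ Sat(EF (ready -> ~empty)) = {n2, n3, n4}, so the formula does not hold at n5.

No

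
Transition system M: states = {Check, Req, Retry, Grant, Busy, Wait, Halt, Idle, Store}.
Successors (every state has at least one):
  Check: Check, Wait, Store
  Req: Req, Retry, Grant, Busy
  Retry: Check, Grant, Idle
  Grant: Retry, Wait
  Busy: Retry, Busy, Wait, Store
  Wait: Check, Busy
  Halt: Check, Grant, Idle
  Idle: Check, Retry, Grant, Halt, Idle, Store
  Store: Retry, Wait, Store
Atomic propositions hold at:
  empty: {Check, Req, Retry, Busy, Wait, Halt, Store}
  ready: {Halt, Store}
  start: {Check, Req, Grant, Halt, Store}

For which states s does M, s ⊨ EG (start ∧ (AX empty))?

Sat(AX empty) = {s : every successor in {Check, Req, Retry, Busy, Wait, Halt, Store}} = {Check, Grant, Busy, Wait, Store}
Sat(start ∧ (AX empty)) = {Check, Grant, Store}
EG (start ∧ (AX empty)): greatest fixpoint, start Z0 = {Check, Grant, Store}, keep only states in Sat with some successor in Z. Z1 = {Check, Store}; fixed.
Sat(EG (start ∧ (AX empty))) = {Check, Store}

{Check, Store}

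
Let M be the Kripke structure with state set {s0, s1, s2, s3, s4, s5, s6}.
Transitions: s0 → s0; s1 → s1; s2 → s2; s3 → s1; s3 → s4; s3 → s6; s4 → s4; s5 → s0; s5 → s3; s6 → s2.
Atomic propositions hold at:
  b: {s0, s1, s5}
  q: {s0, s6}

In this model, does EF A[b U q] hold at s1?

No

A[b U q]: least fixpoint, start Z0 = Sat(q) = {s0, s6}, add states in Sat(b) with every successor in Z. Already a fixed point.
Sat(A[b U q]) = {s0, s6}
EF A[b U q]: least fixpoint, start Z0 = {s0, s6}, add states with some successor in Z. Z1 = {s0, s3, s5, s6}; fixed.
Sat(EF A[b U q]) = {s0, s3, s5, s6}
s1 ∉ Sat(EF A[b U q]) = {s0, s3, s5, s6}, so the formula does not hold at s1.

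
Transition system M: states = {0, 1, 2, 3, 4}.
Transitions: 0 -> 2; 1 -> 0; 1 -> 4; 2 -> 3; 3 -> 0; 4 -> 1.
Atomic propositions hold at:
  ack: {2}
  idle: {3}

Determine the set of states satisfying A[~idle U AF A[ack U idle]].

{0, 2, 3}

Sat(~idle) = {0, 1, 2, 4}
A[ack U idle]: least fixpoint, start Z0 = Sat(idle) = {3}, add states in Sat(ack) with every successor in Z. Z1 = {2, 3}; fixed.
Sat(A[ack U idle]) = {2, 3}
AF A[ack U idle]: least fixpoint, start Z0 = {2, 3}, add states with every successor in Z. Z1 = {0, 2, 3}; fixed.
Sat(AF A[ack U idle]) = {0, 2, 3}
A[~idle U AF A[ack U idle]]: least fixpoint, start Z0 = Sat(AF A[ack U idle]) = {0, 2, 3}, add states in Sat(~idle) with every successor in Z. Already a fixed point.
Sat(A[~idle U AF A[ack U idle]]) = {0, 2, 3}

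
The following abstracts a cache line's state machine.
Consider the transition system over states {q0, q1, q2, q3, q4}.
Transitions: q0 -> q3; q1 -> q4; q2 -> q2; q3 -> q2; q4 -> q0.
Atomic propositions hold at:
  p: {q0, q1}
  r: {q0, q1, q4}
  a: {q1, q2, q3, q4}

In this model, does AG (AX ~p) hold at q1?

Sat(~p) = {q2, q3, q4}
Sat(AX ~p) = {s : every successor in {q2, q3, q4}} = {q0, q1, q2, q3}
AG (AX ~p): greatest fixpoint, start Z0 = {q0, q1, q2, q3}, keep only states in Sat with every successor in Z. Z1 = {q0, q2, q3}; fixed.
Sat(AG (AX ~p)) = {q0, q2, q3}
q1 ∉ Sat(AG (AX ~p)) = {q0, q2, q3}, so the formula does not hold at q1.

No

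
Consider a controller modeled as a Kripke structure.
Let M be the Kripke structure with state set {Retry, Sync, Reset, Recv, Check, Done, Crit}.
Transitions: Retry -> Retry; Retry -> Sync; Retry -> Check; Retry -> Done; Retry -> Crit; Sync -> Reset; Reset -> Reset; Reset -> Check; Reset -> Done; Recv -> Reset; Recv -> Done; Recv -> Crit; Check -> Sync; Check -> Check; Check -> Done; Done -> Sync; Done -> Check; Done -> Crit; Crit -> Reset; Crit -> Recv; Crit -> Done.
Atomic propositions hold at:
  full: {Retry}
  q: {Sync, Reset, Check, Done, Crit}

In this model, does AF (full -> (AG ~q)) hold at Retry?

No

Sat(~q) = {Retry, Recv}
AG ~q: greatest fixpoint, start Z0 = {Retry, Recv}, keep only states in Sat with every successor in Z. Z1 = ∅; fixed.
Sat(AG ~q) = ∅
Sat(full -> (AG ~q)) = {Sync, Reset, Recv, Check, Done, Crit}
AF (full -> (AG ~q)): least fixpoint, start Z0 = {Sync, Reset, Recv, Check, Done, Crit}, add states with every successor in Z. Already a fixed point.
Sat(AF (full -> (AG ~q))) = {Sync, Reset, Recv, Check, Done, Crit}
Retry ∉ Sat(AF (full -> (AG ~q))) = {Sync, Reset, Recv, Check, Done, Crit}, so the formula does not hold at Retry.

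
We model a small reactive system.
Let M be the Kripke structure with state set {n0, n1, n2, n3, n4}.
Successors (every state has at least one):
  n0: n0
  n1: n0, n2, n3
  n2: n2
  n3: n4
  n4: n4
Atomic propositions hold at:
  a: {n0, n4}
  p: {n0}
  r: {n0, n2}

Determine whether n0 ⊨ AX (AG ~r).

Sat(~r) = {n1, n3, n4}
AG ~r: greatest fixpoint, start Z0 = {n1, n3, n4}, keep only states in Sat with every successor in Z. Z1 = {n3, n4}; fixed.
Sat(AG ~r) = {n3, n4}
Sat(AX (AG ~r)) = {s : every successor in {n3, n4}} = {n3, n4}
n0 ∉ Sat(AX (AG ~r)) = {n3, n4}, so the formula does not hold at n0.

No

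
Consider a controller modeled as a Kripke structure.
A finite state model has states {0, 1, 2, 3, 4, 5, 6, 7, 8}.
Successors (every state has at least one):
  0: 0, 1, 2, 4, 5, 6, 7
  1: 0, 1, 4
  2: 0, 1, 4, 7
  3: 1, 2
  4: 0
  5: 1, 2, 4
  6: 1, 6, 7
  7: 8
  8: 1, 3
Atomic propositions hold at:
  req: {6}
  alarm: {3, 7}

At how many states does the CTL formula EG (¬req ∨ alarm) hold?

Sat(¬req) = {0, 1, 2, 3, 4, 5, 7, 8}
Sat(¬req ∨ alarm) = {0, 1, 2, 3, 4, 5, 7, 8}
EG (¬req ∨ alarm): greatest fixpoint, start Z0 = {0, 1, 2, 3, 4, 5, 7, 8}, keep only states in Sat with some successor in Z. Already a fixed point.
Sat(EG (¬req ∨ alarm)) = {0, 1, 2, 3, 4, 5, 7, 8}
|Sat(EG (¬req ∨ alarm))| = |{0, 1, 2, 3, 4, 5, 7, 8}| = 8.

8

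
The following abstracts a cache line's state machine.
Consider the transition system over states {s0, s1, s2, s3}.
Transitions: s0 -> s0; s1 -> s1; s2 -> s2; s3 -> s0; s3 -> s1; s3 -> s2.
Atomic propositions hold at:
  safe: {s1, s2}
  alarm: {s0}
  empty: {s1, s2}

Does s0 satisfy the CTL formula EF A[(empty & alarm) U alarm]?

Sat(empty & alarm) = ∅
A[(empty & alarm) U alarm]: least fixpoint, start Z0 = Sat(alarm) = {s0}, add states in Sat(empty & alarm) with every successor in Z. Already a fixed point.
Sat(A[(empty & alarm) U alarm]) = {s0}
EF A[(empty & alarm) U alarm]: least fixpoint, start Z0 = {s0}, add states with some successor in Z. Z1 = {s0, s3}; fixed.
Sat(EF A[(empty & alarm) U alarm]) = {s0, s3}
s0 ∈ Sat(EF A[(empty & alarm) U alarm]) = {s0, s3}, so the formula holds at s0.

Yes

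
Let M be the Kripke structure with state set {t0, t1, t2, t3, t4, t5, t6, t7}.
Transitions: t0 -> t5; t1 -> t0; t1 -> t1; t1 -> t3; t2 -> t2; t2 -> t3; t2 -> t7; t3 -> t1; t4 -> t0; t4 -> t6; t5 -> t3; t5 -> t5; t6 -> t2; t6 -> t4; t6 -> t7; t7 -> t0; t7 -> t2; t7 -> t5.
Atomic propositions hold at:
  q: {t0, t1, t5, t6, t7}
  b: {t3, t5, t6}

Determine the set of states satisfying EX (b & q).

Sat(b & q) = {t5, t6}
Sat(EX (b & q)) = {s : some successor in {t5, t6}} = {t0, t4, t5, t7}

{t0, t4, t5, t7}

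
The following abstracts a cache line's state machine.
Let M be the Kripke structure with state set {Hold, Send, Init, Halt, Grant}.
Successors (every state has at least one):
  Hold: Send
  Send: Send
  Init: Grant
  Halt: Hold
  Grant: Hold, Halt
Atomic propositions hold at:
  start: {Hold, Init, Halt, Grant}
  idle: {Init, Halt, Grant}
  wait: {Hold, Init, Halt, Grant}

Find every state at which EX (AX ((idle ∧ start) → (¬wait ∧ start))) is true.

{Hold, Send, Halt, Grant}

Sat(idle ∧ start) = {Init, Halt, Grant}
Sat(¬wait) = {Send}
Sat(¬wait ∧ start) = ∅
Sat((idle ∧ start) → (¬wait ∧ start)) = {Hold, Send}
Sat(AX ((idle ∧ start) → (¬wait ∧ start))) = {s : every successor in {Hold, Send}} = {Hold, Send, Halt}
Sat(EX (AX ((idle ∧ start) → (¬wait ∧ start)))) = {s : some successor in {Hold, Send, Halt}} = {Hold, Send, Halt, Grant}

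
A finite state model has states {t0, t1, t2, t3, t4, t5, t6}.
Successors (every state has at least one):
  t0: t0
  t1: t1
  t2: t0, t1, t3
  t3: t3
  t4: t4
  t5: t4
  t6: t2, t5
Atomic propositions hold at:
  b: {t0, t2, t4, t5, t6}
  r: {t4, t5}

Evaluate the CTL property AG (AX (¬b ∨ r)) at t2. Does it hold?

No

Sat(¬b) = {t1, t3}
Sat(¬b ∨ r) = {t1, t3, t4, t5}
Sat(AX (¬b ∨ r)) = {s : every successor in {t1, t3, t4, t5}} = {t1, t3, t4, t5}
AG (AX (¬b ∨ r)): greatest fixpoint, start Z0 = {t1, t3, t4, t5}, keep only states in Sat with every successor in Z. Already a fixed point.
Sat(AG (AX (¬b ∨ r))) = {t1, t3, t4, t5}
t2 ∉ Sat(AG (AX (¬b ∨ r))) = {t1, t3, t4, t5}, so the formula does not hold at t2.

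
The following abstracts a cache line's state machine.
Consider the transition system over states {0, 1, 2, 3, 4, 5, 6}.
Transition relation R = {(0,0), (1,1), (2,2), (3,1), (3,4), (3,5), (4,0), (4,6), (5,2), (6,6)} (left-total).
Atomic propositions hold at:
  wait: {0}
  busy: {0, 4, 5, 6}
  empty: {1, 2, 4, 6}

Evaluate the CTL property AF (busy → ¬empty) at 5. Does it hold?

Yes

Sat(¬empty) = {0, 3, 5}
Sat(busy → ¬empty) = {0, 1, 2, 3, 5}
AF (busy → ¬empty): least fixpoint, start Z0 = {0, 1, 2, 3, 5}, add states with every successor in Z. Already a fixed point.
Sat(AF (busy → ¬empty)) = {0, 1, 2, 3, 5}
5 ∈ Sat(AF (busy → ¬empty)) = {0, 1, 2, 3, 5}, so the formula holds at 5.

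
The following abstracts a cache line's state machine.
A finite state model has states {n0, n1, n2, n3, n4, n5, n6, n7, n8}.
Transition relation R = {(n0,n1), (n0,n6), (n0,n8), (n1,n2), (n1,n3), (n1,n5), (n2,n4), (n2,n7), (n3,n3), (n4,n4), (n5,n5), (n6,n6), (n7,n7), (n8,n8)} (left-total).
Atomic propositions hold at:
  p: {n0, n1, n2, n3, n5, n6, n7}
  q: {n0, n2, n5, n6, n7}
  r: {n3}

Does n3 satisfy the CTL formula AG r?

Yes

AG r: greatest fixpoint, start Z0 = {n3}, keep only states in Sat with every successor in Z. Already a fixed point.
Sat(AG r) = {n3}
n3 ∈ Sat(AG r) = {n3}, so the formula holds at n3.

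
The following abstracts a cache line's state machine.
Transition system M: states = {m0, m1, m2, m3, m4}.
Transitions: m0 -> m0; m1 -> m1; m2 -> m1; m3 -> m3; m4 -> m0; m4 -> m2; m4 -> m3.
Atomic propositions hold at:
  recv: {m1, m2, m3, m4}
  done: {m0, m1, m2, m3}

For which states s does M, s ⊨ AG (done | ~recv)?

{m0, m1, m2, m3}

Sat(~recv) = {m0}
Sat(done | ~recv) = {m0, m1, m2, m3}
AG (done | ~recv): greatest fixpoint, start Z0 = {m0, m1, m2, m3}, keep only states in Sat with every successor in Z. Already a fixed point.
Sat(AG (done | ~recv)) = {m0, m1, m2, m3}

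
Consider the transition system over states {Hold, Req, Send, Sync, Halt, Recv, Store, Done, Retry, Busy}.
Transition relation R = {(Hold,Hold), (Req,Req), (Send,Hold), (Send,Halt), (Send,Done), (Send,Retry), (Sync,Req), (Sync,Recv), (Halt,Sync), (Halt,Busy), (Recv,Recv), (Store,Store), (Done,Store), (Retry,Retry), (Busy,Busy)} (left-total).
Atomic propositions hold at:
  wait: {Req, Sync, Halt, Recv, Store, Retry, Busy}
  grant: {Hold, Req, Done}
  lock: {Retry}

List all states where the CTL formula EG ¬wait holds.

Sat(¬wait) = {Hold, Send, Done}
EG ¬wait: greatest fixpoint, start Z0 = {Hold, Send, Done}, keep only states in Sat with some successor in Z. Z1 = {Hold, Send}; fixed.
Sat(EG ¬wait) = {Hold, Send}

{Hold, Send}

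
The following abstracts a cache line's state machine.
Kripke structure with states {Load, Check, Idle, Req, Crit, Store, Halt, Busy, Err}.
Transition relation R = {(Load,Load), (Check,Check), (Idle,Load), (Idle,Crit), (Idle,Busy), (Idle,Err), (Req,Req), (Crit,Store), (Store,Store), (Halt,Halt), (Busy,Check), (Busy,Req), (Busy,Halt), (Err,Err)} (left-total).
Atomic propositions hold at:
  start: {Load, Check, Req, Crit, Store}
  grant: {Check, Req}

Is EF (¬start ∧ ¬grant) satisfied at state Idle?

Sat(¬start) = {Idle, Halt, Busy, Err}
Sat(¬grant) = {Load, Idle, Crit, Store, Halt, Busy, Err}
Sat(¬start ∧ ¬grant) = {Idle, Halt, Busy, Err}
EF (¬start ∧ ¬grant): least fixpoint, start Z0 = {Idle, Halt, Busy, Err}, add states with some successor in Z. Already a fixed point.
Sat(EF (¬start ∧ ¬grant)) = {Idle, Halt, Busy, Err}
Idle ∈ Sat(EF (¬start ∧ ¬grant)) = {Idle, Halt, Busy, Err}, so the formula holds at Idle.

Yes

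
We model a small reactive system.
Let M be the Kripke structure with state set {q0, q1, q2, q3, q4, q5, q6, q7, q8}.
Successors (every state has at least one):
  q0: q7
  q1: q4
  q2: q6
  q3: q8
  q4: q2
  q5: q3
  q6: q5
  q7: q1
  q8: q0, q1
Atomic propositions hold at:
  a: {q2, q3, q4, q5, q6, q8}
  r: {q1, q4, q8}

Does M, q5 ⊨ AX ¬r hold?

Yes

Sat(¬r) = {q0, q2, q3, q5, q6, q7}
Sat(AX ¬r) = {s : every successor in {q0, q2, q3, q5, q6, q7}} = {q0, q2, q4, q5, q6}
q5 ∈ Sat(AX ¬r) = {q0, q2, q4, q5, q6}, so the formula holds at q5.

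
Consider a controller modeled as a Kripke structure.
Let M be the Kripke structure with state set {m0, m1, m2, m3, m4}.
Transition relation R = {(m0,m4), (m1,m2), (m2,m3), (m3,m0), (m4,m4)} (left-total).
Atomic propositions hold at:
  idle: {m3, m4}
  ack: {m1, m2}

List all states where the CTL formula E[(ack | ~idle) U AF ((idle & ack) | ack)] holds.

Sat(~idle) = {m0, m1, m2}
Sat(ack | ~idle) = {m0, m1, m2}
Sat(idle & ack) = ∅
Sat((idle & ack) | ack) = {m1, m2}
AF ((idle & ack) | ack): least fixpoint, start Z0 = {m1, m2}, add states with every successor in Z. Already a fixed point.
Sat(AF ((idle & ack) | ack)) = {m1, m2}
E[(ack | ~idle) U AF ((idle & ack) | ack)]: least fixpoint, start Z0 = Sat(AF ((idle & ack) | ack)) = {m1, m2}, add states in Sat(ack | ~idle) with some successor in Z. Already a fixed point.
Sat(E[(ack | ~idle) U AF ((idle & ack) | ack)]) = {m1, m2}

{m1, m2}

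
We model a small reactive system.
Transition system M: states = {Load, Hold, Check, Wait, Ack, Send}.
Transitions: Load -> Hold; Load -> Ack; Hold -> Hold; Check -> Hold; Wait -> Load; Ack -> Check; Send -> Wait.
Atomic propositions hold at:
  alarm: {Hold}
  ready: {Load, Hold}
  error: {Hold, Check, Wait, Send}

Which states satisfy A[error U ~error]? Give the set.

Sat(~error) = {Load, Ack}
A[error U ~error]: least fixpoint, start Z0 = Sat(~error) = {Load, Ack}, add states in Sat(error) with every successor in Z. Z1 = {Load, Wait, Ack}; Z2 = {Load, Wait, Ack, Send}; fixed.
Sat(A[error U ~error]) = {Load, Wait, Ack, Send}

{Load, Wait, Ack, Send}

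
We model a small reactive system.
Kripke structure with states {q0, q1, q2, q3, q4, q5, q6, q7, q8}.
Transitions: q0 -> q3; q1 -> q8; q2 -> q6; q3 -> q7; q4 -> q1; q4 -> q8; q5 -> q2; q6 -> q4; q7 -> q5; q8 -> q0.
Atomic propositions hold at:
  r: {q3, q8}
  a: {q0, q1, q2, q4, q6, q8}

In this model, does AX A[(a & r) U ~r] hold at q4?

Yes

Sat(a & r) = {q8}
Sat(~r) = {q0, q1, q2, q4, q5, q6, q7}
A[(a & r) U ~r]: least fixpoint, start Z0 = Sat(~r) = {q0, q1, q2, q4, q5, q6, q7}, add states in Sat(a & r) with every successor in Z. Z1 = {q0, q1, q2, q4, q5, q6, q7, q8}; fixed.
Sat(A[(a & r) U ~r]) = {q0, q1, q2, q4, q5, q6, q7, q8}
Sat(AX A[(a & r) U ~r]) = {s : every successor in {q0, q1, q2, q4, q5, q6, q7, q8}} = {q1, q2, q3, q4, q5, q6, q7, q8}
q4 ∈ Sat(AX A[(a & r) U ~r]) = {q1, q2, q3, q4, q5, q6, q7, q8}, so the formula holds at q4.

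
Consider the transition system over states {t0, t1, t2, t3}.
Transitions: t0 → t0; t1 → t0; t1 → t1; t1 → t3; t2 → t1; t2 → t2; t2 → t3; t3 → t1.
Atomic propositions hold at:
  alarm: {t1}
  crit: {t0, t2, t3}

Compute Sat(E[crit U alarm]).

E[crit U alarm]: least fixpoint, start Z0 = Sat(alarm) = {t1}, add states in Sat(crit) with some successor in Z. Z1 = {t1, t2, t3}; fixed.
Sat(E[crit U alarm]) = {t1, t2, t3}

{t1, t2, t3}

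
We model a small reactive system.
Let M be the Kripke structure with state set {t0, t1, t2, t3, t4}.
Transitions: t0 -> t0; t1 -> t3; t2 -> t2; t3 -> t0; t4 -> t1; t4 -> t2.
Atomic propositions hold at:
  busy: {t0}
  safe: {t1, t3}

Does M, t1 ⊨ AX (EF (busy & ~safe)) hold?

Sat(~safe) = {t0, t2, t4}
Sat(busy & ~safe) = {t0}
EF (busy & ~safe): least fixpoint, start Z0 = {t0}, add states with some successor in Z. Z1 = {t0, t3}; Z2 = {t0, t1, t3}; Z3 = {t0, t1, t3, t4}; fixed.
Sat(EF (busy & ~safe)) = {t0, t1, t3, t4}
Sat(AX (EF (busy & ~safe))) = {s : every successor in {t0, t1, t3, t4}} = {t0, t1, t3}
t1 ∈ Sat(AX (EF (busy & ~safe))) = {t0, t1, t3}, so the formula holds at t1.

Yes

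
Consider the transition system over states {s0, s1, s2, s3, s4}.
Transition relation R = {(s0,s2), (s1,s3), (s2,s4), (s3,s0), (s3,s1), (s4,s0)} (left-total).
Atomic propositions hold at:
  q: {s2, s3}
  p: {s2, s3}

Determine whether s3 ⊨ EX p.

No

Sat(EX p) = {s : some successor in {s2, s3}} = {s0, s1}
s3 ∉ Sat(EX p) = {s0, s1}, so the formula does not hold at s3.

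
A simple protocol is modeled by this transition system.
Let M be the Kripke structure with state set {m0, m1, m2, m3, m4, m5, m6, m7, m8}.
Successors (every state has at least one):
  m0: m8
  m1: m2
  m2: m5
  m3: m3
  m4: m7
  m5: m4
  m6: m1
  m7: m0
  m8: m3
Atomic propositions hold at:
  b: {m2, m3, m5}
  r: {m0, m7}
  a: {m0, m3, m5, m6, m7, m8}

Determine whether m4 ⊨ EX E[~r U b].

Sat(~r) = {m1, m2, m3, m4, m5, m6, m8}
E[~r U b]: least fixpoint, start Z0 = Sat(b) = {m2, m3, m5}, add states in Sat(~r) with some successor in Z. Z1 = {m1, m2, m3, m5, m8}; Z2 = {m1, m2, m3, m5, m6, m8}; fixed.
Sat(E[~r U b]) = {m1, m2, m3, m5, m6, m8}
Sat(EX E[~r U b]) = {s : some successor in {m1, m2, m3, m5, m6, m8}} = {m0, m1, m2, m3, m6, m8}
m4 ∉ Sat(EX E[~r U b]) = {m0, m1, m2, m3, m6, m8}, so the formula does not hold at m4.

No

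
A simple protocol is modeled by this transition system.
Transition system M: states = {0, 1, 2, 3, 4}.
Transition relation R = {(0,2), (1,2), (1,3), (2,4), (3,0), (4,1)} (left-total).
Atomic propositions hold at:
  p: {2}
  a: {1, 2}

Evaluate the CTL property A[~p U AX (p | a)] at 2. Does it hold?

Sat(~p) = {0, 1, 3, 4}
Sat(p | a) = {1, 2}
Sat(AX (p | a)) = {s : every successor in {1, 2}} = {0, 4}
A[~p U AX (p | a)]: least fixpoint, start Z0 = Sat(AX (p | a)) = {0, 4}, add states in Sat(~p) with every successor in Z. Z1 = {0, 3, 4}; fixed.
Sat(A[~p U AX (p | a)]) = {0, 3, 4}
2 ∉ Sat(A[~p U AX (p | a)]) = {0, 3, 4}, so the formula does not hold at 2.

No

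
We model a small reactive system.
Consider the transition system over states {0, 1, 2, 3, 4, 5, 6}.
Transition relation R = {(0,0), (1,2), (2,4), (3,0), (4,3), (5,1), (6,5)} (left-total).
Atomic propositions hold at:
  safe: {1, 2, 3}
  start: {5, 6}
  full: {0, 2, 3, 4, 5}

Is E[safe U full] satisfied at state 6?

No

E[safe U full]: least fixpoint, start Z0 = Sat(full) = {0, 2, 3, 4, 5}, add states in Sat(safe) with some successor in Z. Z1 = {0, 1, 2, 3, 4, 5}; fixed.
Sat(E[safe U full]) = {0, 1, 2, 3, 4, 5}
6 ∉ Sat(E[safe U full]) = {0, 1, 2, 3, 4, 5}, so the formula does not hold at 6.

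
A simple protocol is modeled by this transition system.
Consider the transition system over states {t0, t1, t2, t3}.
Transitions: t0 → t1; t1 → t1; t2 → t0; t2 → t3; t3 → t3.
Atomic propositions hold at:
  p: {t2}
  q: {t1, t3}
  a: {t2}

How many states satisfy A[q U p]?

1

A[q U p]: least fixpoint, start Z0 = Sat(p) = {t2}, add states in Sat(q) with every successor in Z. Already a fixed point.
Sat(A[q U p]) = {t2}
|Sat(A[q U p])| = |{t2}| = 1.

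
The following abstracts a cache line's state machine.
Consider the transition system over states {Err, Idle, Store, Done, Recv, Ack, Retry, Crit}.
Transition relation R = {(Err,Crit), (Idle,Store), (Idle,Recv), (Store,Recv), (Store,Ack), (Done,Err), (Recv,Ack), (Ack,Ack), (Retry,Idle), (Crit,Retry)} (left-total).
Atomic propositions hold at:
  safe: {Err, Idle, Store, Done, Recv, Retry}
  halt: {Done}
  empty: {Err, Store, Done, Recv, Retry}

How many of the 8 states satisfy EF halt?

EF halt: least fixpoint, start Z0 = {Done}, add states with some successor in Z. Already a fixed point.
Sat(EF halt) = {Done}
|Sat(EF halt)| = |{Done}| = 1.

1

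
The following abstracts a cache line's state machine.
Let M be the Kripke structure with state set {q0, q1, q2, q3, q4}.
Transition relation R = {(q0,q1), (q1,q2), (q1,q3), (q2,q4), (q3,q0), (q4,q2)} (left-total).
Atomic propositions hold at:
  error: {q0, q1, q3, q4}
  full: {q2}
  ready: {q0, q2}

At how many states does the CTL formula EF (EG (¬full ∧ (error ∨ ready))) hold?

Sat(¬full) = {q0, q1, q3, q4}
Sat(error ∨ ready) = {q0, q1, q2, q3, q4}
Sat(¬full ∧ (error ∨ ready)) = {q0, q1, q3, q4}
EG (¬full ∧ (error ∨ ready)): greatest fixpoint, start Z0 = {q0, q1, q3, q4}, keep only states in Sat with some successor in Z. Z1 = {q0, q1, q3}; fixed.
Sat(EG (¬full ∧ (error ∨ ready))) = {q0, q1, q3}
EF (EG (¬full ∧ (error ∨ ready))): least fixpoint, start Z0 = {q0, q1, q3}, add states with some successor in Z. Already a fixed point.
Sat(EF (EG (¬full ∧ (error ∨ ready)))) = {q0, q1, q3}
|Sat(EF (EG (¬full ∧ (error ∨ ready))))| = |{q0, q1, q3}| = 3.

3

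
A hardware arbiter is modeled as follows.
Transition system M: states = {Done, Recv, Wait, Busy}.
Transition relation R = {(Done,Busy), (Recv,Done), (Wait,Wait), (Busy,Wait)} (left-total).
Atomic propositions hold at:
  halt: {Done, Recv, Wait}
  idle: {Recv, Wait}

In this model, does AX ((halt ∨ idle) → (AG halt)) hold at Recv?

Sat(halt ∨ idle) = {Done, Recv, Wait}
AG halt: greatest fixpoint, start Z0 = {Done, Recv, Wait}, keep only states in Sat with every successor in Z. Z1 = {Recv, Wait}; Z2 = {Wait}; fixed.
Sat(AG halt) = {Wait}
Sat((halt ∨ idle) → (AG halt)) = {Wait, Busy}
Sat(AX ((halt ∨ idle) → (AG halt))) = {s : every successor in {Wait, Busy}} = {Done, Wait, Busy}
Recv ∉ Sat(AX ((halt ∨ idle) → (AG halt))) = {Done, Wait, Busy}, so the formula does not hold at Recv.

No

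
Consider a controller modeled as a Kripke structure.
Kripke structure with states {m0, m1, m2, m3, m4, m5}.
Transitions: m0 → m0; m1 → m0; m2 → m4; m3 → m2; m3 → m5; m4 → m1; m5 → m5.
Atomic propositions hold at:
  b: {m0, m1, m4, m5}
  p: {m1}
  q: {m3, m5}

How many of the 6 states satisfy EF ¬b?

Sat(¬b) = {m2, m3}
EF ¬b: least fixpoint, start Z0 = {m2, m3}, add states with some successor in Z. Already a fixed point.
Sat(EF ¬b) = {m2, m3}
|Sat(EF ¬b)| = |{m2, m3}| = 2.

2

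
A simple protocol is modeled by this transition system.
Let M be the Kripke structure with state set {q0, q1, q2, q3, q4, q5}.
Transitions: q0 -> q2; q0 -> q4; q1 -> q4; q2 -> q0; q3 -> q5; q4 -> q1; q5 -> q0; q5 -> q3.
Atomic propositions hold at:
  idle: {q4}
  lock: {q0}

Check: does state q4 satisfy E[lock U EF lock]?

No

EF lock: least fixpoint, start Z0 = {q0}, add states with some successor in Z. Z1 = {q0, q2, q5}; Z2 = {q0, q2, q3, q5}; fixed.
Sat(EF lock) = {q0, q2, q3, q5}
E[lock U EF lock]: least fixpoint, start Z0 = Sat(EF lock) = {q0, q2, q3, q5}, add states in Sat(lock) with some successor in Z. Already a fixed point.
Sat(E[lock U EF lock]) = {q0, q2, q3, q5}
q4 ∉ Sat(E[lock U EF lock]) = {q0, q2, q3, q5}, so the formula does not hold at q4.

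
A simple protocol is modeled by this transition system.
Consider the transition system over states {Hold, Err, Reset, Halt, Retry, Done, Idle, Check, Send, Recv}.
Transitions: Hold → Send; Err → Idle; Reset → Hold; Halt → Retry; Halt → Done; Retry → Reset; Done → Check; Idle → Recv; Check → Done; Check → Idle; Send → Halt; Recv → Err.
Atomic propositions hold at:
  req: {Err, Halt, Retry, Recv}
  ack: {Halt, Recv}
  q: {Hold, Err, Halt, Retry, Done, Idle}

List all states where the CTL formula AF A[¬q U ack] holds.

Sat(¬q) = {Reset, Check, Send, Recv}
A[¬q U ack]: least fixpoint, start Z0 = Sat(ack) = {Halt, Recv}, add states in Sat(¬q) with every successor in Z. Z1 = {Halt, Send, Recv}; fixed.
Sat(A[¬q U ack]) = {Halt, Send, Recv}
AF A[¬q U ack]: least fixpoint, start Z0 = {Halt, Send, Recv}, add states with every successor in Z. Z1 = {Hold, Halt, Idle, Send, Recv}; Z2 = {Hold, Err, Reset, Halt, Idle, Send, Recv}; Z3 = {Hold, Err, Reset, Halt, Retry, Idle, Send, Recv}; fixed.
Sat(AF A[¬q U ack]) = {Hold, Err, Reset, Halt, Retry, Idle, Send, Recv}

{Hold, Err, Reset, Halt, Retry, Idle, Send, Recv}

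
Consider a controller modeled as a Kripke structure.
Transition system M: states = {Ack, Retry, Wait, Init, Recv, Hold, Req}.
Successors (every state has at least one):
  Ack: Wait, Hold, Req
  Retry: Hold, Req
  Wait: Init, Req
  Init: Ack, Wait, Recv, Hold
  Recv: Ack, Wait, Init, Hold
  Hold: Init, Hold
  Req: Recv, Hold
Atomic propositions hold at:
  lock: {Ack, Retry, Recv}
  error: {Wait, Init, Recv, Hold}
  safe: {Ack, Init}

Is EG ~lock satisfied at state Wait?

Yes

Sat(~lock) = {Wait, Init, Hold, Req}
EG ~lock: greatest fixpoint, start Z0 = {Wait, Init, Hold, Req}, keep only states in Sat with some successor in Z. Already a fixed point.
Sat(EG ~lock) = {Wait, Init, Hold, Req}
Wait ∈ Sat(EG ~lock) = {Wait, Init, Hold, Req}, so the formula holds at Wait.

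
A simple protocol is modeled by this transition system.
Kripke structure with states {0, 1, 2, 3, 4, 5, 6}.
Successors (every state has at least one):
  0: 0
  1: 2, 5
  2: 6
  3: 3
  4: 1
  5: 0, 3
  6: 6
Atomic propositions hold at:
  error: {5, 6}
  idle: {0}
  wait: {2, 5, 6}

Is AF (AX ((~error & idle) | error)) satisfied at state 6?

Yes

Sat(~error) = {0, 1, 2, 3, 4}
Sat(~error & idle) = {0}
Sat((~error & idle) | error) = {0, 5, 6}
Sat(AX ((~error & idle) | error)) = {s : every successor in {0, 5, 6}} = {0, 2, 6}
AF (AX ((~error & idle) | error)): least fixpoint, start Z0 = {0, 2, 6}, add states with every successor in Z. Already a fixed point.
Sat(AF (AX ((~error & idle) | error))) = {0, 2, 6}
6 ∈ Sat(AF (AX ((~error & idle) | error))) = {0, 2, 6}, so the formula holds at 6.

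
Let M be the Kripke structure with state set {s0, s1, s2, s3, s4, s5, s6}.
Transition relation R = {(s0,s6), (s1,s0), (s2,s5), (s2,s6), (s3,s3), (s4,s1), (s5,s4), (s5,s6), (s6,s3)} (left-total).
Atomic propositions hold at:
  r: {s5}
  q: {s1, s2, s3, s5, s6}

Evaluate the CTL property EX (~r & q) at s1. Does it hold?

No

Sat(~r) = {s0, s1, s2, s3, s4, s6}
Sat(~r & q) = {s1, s2, s3, s6}
Sat(EX (~r & q)) = {s : some successor in {s1, s2, s3, s6}} = {s0, s2, s3, s4, s5, s6}
s1 ∉ Sat(EX (~r & q)) = {s0, s2, s3, s4, s5, s6}, so the formula does not hold at s1.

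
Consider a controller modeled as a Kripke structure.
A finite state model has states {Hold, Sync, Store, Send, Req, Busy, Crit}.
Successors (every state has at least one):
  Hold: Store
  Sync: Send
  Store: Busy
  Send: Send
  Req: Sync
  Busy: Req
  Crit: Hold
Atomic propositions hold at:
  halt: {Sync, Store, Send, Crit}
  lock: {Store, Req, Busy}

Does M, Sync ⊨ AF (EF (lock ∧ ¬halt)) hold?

Sat(¬halt) = {Hold, Req, Busy}
Sat(lock ∧ ¬halt) = {Req, Busy}
EF (lock ∧ ¬halt): least fixpoint, start Z0 = {Req, Busy}, add states with some successor in Z. Z1 = {Store, Req, Busy}; Z2 = {Hold, Store, Req, Busy}; Z3 = {Hold, Store, Req, Busy, Crit}; fixed.
Sat(EF (lock ∧ ¬halt)) = {Hold, Store, Req, Busy, Crit}
AF (EF (lock ∧ ¬halt)): least fixpoint, start Z0 = {Hold, Store, Req, Busy, Crit}, add states with every successor in Z. Already a fixed point.
Sat(AF (EF (lock ∧ ¬halt))) = {Hold, Store, Req, Busy, Crit}
Sync ∉ Sat(AF (EF (lock ∧ ¬halt))) = {Hold, Store, Req, Busy, Crit}, so the formula does not hold at Sync.

No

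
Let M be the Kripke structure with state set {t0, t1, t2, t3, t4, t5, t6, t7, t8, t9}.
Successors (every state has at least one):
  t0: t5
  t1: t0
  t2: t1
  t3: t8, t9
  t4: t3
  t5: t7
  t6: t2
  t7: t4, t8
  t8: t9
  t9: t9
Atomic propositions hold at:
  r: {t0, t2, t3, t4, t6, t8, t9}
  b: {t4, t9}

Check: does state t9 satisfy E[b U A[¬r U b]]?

Yes

Sat(¬r) = {t1, t5, t7}
A[¬r U b]: least fixpoint, start Z0 = Sat(b) = {t4, t9}, add states in Sat(¬r) with every successor in Z. Already a fixed point.
Sat(A[¬r U b]) = {t4, t9}
E[b U A[¬r U b]]: least fixpoint, start Z0 = Sat(A[¬r U b]) = {t4, t9}, add states in Sat(b) with some successor in Z. Already a fixed point.
Sat(E[b U A[¬r U b]]) = {t4, t9}
t9 ∈ Sat(E[b U A[¬r U b]]) = {t4, t9}, so the formula holds at t9.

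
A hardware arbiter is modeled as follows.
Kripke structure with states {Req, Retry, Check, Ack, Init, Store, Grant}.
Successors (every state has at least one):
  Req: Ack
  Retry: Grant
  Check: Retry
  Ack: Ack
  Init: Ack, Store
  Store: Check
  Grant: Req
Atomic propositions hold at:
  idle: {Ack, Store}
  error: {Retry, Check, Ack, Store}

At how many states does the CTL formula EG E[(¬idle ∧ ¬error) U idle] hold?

Sat(¬idle) = {Req, Retry, Check, Init, Grant}
Sat(¬error) = {Req, Init, Grant}
Sat(¬idle ∧ ¬error) = {Req, Init, Grant}
E[(¬idle ∧ ¬error) U idle]: least fixpoint, start Z0 = Sat(idle) = {Ack, Store}, add states in Sat(¬idle ∧ ¬error) with some successor in Z. Z1 = {Req, Ack, Init, Store}; Z2 = {Req, Ack, Init, Store, Grant}; fixed.
Sat(E[(¬idle ∧ ¬error) U idle]) = {Req, Ack, Init, Store, Grant}
EG E[(¬idle ∧ ¬error) U idle]: greatest fixpoint, start Z0 = {Req, Ack, Init, Store, Grant}, keep only states in Sat with some successor in Z. Z1 = {Req, Ack, Init, Grant}; fixed.
Sat(EG E[(¬idle ∧ ¬error) U idle]) = {Req, Ack, Init, Grant}
|Sat(EG E[(¬idle ∧ ¬error) U idle])| = |{Req, Ack, Init, Grant}| = 4.

4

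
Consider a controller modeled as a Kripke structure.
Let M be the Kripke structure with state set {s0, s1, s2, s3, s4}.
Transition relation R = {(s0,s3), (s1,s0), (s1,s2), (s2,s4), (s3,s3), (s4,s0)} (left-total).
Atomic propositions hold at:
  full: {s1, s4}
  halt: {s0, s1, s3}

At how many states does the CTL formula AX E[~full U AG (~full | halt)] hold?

Sat(~full) = {s0, s2, s3}
Sat(~full | halt) = {s0, s1, s2, s3}
AG (~full | halt): greatest fixpoint, start Z0 = {s0, s1, s2, s3}, keep only states in Sat with every successor in Z. Z1 = {s0, s1, s3}; Z2 = {s0, s3}; fixed.
Sat(AG (~full | halt)) = {s0, s3}
E[~full U AG (~full | halt)]: least fixpoint, start Z0 = Sat(AG (~full | halt)) = {s0, s3}, add states in Sat(~full) with some successor in Z. Already a fixed point.
Sat(E[~full U AG (~full | halt)]) = {s0, s3}
Sat(AX E[~full U AG (~full | halt)]) = {s : every successor in {s0, s3}} = {s0, s3, s4}
|Sat(AX E[~full U AG (~full | halt)])| = |{s0, s3, s4}| = 3.

3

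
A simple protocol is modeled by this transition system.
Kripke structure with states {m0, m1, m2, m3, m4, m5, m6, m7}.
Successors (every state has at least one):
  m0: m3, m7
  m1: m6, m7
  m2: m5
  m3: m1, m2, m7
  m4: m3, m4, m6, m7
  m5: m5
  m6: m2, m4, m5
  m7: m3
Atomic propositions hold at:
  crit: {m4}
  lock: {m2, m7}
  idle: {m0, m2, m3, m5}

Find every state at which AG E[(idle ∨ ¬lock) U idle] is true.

Sat(¬lock) = {m0, m1, m3, m4, m5, m6}
Sat(idle ∨ ¬lock) = {m0, m1, m2, m3, m4, m5, m6}
E[(idle ∨ ¬lock) U idle]: least fixpoint, start Z0 = Sat(idle) = {m0, m2, m3, m5}, add states in Sat(idle ∨ ¬lock) with some successor in Z. Z1 = {m0, m2, m3, m4, m5, m6}; Z2 = {m0, m1, m2, m3, m4, m5, m6}; fixed.
Sat(E[(idle ∨ ¬lock) U idle]) = {m0, m1, m2, m3, m4, m5, m6}
AG E[(idle ∨ ¬lock) U idle]: greatest fixpoint, start Z0 = {m0, m1, m2, m3, m4, m5, m6}, keep only states in Sat with every successor in Z. Z1 = {m2, m5, m6}; Z2 = {m2, m5}; fixed.
Sat(AG E[(idle ∨ ¬lock) U idle]) = {m2, m5}

{m2, m5}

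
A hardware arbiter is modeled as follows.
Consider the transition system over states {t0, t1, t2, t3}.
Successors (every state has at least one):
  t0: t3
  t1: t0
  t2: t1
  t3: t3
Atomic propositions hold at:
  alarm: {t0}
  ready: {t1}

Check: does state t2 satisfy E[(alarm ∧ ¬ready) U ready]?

No

Sat(¬ready) = {t0, t2, t3}
Sat(alarm ∧ ¬ready) = {t0}
E[(alarm ∧ ¬ready) U ready]: least fixpoint, start Z0 = Sat(ready) = {t1}, add states in Sat(alarm ∧ ¬ready) with some successor in Z. Already a fixed point.
Sat(E[(alarm ∧ ¬ready) U ready]) = {t1}
t2 ∉ Sat(E[(alarm ∧ ¬ready) U ready]) = {t1}, so the formula does not hold at t2.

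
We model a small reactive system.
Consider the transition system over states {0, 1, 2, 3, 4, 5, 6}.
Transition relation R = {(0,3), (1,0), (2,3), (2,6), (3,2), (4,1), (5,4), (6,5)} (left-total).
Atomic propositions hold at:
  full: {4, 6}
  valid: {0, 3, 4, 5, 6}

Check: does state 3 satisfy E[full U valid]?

Yes

E[full U valid]: least fixpoint, start Z0 = Sat(valid) = {0, 3, 4, 5, 6}, add states in Sat(full) with some successor in Z. Already a fixed point.
Sat(E[full U valid]) = {0, 3, 4, 5, 6}
3 ∈ Sat(E[full U valid]) = {0, 3, 4, 5, 6}, so the formula holds at 3.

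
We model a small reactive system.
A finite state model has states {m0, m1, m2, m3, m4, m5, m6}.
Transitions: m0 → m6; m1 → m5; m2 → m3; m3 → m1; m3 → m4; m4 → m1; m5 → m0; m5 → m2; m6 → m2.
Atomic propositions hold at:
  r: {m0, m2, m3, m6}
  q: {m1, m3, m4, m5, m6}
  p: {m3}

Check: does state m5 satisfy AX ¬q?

Sat(¬q) = {m0, m2}
Sat(AX ¬q) = {s : every successor in {m0, m2}} = {m5, m6}
m5 ∈ Sat(AX ¬q) = {m5, m6}, so the formula holds at m5.

Yes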